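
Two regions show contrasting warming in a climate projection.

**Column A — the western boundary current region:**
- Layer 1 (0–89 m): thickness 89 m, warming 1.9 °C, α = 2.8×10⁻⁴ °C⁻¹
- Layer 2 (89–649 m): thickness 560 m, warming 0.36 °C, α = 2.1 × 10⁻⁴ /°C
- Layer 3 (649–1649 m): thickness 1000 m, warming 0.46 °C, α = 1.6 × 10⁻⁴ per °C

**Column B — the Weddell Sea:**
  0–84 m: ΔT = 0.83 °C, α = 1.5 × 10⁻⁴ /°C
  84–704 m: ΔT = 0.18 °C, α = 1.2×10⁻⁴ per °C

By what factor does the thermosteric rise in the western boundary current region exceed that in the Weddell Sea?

a factor of 6.85

A 0–89 m: 2.8×10⁻⁴ × 1.9 × 89 = 0.047348 m
A 0.36 × 2.1×10⁻⁴ × 560 = 0.042336 m
A Layer 3: 0.46 × 1.6×10⁻⁴ × 1000 = 0.07360 m
A total: 0.163284 m
B Layer 1: 0.83 × 1.5×10⁻⁴ × 84 = 0.010458 m
B Layer 2: 0.18 × 620 × 1.2×10⁻⁴ = 0.013392 m
B total: 0.02385 m
Ratio: 0.163284 / 0.02385 ≈ 6.846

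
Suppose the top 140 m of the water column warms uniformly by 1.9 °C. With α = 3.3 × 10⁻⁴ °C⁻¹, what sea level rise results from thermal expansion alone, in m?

0.088 m of thermosteric rise

Δh = αΔT·H = 3.3×10⁻⁴ × 1.9 × 140 = 0.08778 m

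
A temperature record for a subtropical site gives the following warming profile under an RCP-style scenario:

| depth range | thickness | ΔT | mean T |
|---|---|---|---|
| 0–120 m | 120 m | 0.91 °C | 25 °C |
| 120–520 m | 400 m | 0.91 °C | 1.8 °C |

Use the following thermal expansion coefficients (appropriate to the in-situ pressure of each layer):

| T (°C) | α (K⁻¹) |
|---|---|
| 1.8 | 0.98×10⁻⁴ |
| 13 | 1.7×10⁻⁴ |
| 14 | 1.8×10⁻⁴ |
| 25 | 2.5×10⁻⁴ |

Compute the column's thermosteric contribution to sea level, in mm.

Layer 1 at 25 °C → α = 2.5×10⁻⁴ K⁻¹
Layer 2 at 1.8 °C → α = 0.98×10⁻⁴ K⁻¹
Layer 1: 120 × 0.91 × 2.5×10⁻⁴ = 0.02730 m
Layer 2: 0.91 × 0.98×10⁻⁴ × 400 = 0.035672 m
Δh = 0.02730 + 0.035672 = 0.062972 m ≈ 63.0 mm

Δh ≈ 63.0 mm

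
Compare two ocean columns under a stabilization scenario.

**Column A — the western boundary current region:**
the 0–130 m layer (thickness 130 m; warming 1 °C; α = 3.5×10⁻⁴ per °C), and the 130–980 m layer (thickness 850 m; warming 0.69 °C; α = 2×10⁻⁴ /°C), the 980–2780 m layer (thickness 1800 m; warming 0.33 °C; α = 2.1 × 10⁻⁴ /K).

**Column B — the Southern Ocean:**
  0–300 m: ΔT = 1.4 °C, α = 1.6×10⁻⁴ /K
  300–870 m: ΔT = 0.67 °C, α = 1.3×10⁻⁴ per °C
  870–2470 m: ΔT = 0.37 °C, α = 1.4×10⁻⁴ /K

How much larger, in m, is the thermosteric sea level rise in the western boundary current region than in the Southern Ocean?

Δh_A − Δh_B ≈ 0.0878 m

A Layer 1: 3.5×10⁻⁴ × 1 × 130 = 0.04550 m
A 130–980 m: 0.69 × 850 × 2×10⁻⁴ = 0.11730 m
A 980–2780 m: 2.1×10⁻⁴ × 1800 × 0.33 = 0.12474 m
A total: 0.28754 m
B 0–300 m: 300 × 1.4 × 1.6×10⁻⁴ = 0.06720 m
B Layer 2: 0.67 × 1.3×10⁻⁴ × 570 = 0.049647 m
B Layer 3: 0.37 × 1600 × 1.4×10⁻⁴ = 0.08288 m
B total: 0.199727 m
Difference: 0.28754 − 0.199727 = 0.087813 m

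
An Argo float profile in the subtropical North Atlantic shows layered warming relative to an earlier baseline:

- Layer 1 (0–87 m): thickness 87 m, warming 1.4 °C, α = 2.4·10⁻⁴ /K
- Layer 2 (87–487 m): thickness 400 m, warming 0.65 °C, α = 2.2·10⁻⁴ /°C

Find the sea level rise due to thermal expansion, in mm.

87 × 2.4×10⁻⁴ × 1.4 = 0.029232 m
Layer 2: 2.2×10⁻⁴ × 0.65 × 400 = 0.05720 m
Δh = 0.029232 + 0.05720 = 0.086432 m ≈ 86.4 mm

Δh = 86.4 mm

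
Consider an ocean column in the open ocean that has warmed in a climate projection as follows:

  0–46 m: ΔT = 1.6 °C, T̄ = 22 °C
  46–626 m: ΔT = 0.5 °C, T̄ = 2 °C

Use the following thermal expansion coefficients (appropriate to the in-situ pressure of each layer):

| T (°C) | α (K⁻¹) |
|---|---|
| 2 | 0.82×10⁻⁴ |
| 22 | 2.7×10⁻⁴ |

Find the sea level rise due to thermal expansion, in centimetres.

4.4 cm of thermosteric rise

Layer 1 at 22 °C → α = 2.7×10⁻⁴ K⁻¹
Layer 2 at 2 °C → α = 0.82×10⁻⁴ K⁻¹
Layer 1: 46 × 2.7×10⁻⁴ × 1.6 = 0.019872 m
46–626 m: 0.82×10⁻⁴ × 580 × 0.5 = 0.02378 m
Δh = 0.019872 + 0.02378 = 0.043652 m ≈ 4.4 cm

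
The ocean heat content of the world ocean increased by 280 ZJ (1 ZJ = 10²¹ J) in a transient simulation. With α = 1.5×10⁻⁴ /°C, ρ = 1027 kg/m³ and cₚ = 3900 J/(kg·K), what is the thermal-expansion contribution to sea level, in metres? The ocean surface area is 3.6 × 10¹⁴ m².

Per unit area: Q = 280×10²¹ / (3.6×10¹⁴) ≈ 7.778×10⁸ J/m²
Δh = αQ/(ρcₚ) = 1.5×10⁻⁴ × 7.778×10⁸ / (1027 × 3900) ≈ 0.029129 m

about 0.0291 m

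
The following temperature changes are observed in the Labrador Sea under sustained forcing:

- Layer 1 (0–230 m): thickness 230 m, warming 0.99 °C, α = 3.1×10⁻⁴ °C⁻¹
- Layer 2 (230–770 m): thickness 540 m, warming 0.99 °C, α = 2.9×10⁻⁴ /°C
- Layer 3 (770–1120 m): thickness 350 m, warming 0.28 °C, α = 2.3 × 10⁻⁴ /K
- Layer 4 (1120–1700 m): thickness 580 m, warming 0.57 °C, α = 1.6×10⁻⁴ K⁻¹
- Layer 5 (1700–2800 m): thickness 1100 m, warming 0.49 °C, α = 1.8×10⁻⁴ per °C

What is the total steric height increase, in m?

Δh ≈ 0.398 m

0–230 m: 0.99 × 3.1×10⁻⁴ × 230 = 0.070587 m
230–770 m: 0.99 × 540 × 2.9×10⁻⁴ = 0.155034 m
770–1120 m: 0.28 × 2.3×10⁻⁴ × 350 = 0.02254 m
Layer 4: 1.6×10⁻⁴ × 0.57 × 580 = 0.052896 m
Layer 5: 1.8×10⁻⁴ × 0.49 × 1100 = 0.09702 m
Δh = 0.070587 + 0.155034 + 0.02254 + 0.052896 + 0.09702 = 0.398077 m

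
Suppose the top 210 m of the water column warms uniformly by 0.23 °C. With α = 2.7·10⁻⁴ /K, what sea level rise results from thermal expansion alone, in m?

Δh = αΔT·H = 2.7×10⁻⁴ × 0.23 × 210 = 0.013041 m

0.0130 m of thermosteric rise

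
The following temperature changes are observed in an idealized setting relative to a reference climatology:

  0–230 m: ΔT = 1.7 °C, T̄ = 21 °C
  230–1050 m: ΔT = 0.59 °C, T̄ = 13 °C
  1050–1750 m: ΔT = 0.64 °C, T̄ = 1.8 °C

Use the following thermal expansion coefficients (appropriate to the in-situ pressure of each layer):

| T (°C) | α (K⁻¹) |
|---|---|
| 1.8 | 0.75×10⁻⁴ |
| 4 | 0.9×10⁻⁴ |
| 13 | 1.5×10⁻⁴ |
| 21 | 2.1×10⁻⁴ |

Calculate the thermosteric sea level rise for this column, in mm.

Δh ≈ 188 mm

Layer 1 at 21 °C → α = 2.1×10⁻⁴ K⁻¹
Layer 2 at 13 °C → α = 1.5×10⁻⁴ K⁻¹
Layer 3 at 1.8 °C → α = 0.75×10⁻⁴ K⁻¹
Layer 1: 230 × 2.1×10⁻⁴ × 1.7 = 0.08211 m
Layer 2: 0.59 × 820 × 1.5×10⁻⁴ = 0.07257 m
0.75×10⁻⁴ × 700 × 0.64 = 0.03360 m
Δh = 0.08211 + 0.07257 + 0.03360 = 0.18828 m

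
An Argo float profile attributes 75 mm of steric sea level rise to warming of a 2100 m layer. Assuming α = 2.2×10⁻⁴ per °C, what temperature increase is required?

ΔT = Δh/(αH) = 0.075 / (2.2×10⁻⁴ × 2100) ≈ 0.1623 °C

0.162 °C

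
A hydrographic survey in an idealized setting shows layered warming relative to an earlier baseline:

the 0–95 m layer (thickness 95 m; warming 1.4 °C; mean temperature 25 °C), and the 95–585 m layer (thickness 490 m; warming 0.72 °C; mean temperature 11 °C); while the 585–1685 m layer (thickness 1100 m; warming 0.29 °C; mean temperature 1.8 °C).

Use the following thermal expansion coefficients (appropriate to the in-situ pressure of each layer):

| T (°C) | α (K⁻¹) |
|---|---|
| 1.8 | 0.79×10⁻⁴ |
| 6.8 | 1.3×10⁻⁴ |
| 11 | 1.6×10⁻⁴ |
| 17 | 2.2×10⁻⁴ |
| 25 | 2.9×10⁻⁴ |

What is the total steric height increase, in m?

Δh = 0.120 m

Layer 1 at 25 °C → α = 2.9×10⁻⁴ K⁻¹
Layer 2 at 11 °C → α = 1.6×10⁻⁴ K⁻¹
Layer 3 at 1.8 °C → α = 0.79×10⁻⁴ K⁻¹
Layer 1: 95 × 1.4 × 2.9×10⁻⁴ = 0.03857 m
Layer 2: 0.72 × 1.6×10⁻⁴ × 490 = 0.056448 m
585–1685 m: 1100 × 0.29 × 0.79×10⁻⁴ = 0.025201 m
Δh = 0.03857 + 0.056448 + 0.025201 = 0.120219 m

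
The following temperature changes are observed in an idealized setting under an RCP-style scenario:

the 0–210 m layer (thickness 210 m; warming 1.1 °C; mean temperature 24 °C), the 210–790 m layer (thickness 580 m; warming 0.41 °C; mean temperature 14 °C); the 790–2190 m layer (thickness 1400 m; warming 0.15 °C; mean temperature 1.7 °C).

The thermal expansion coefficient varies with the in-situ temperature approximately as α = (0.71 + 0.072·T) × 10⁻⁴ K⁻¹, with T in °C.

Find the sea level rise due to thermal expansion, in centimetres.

Layer 1: α = (0.71 + 0.072×24)×10⁻⁴ = 2.438×10⁻⁴ K⁻¹
Layer 2: α = (0.71 + 0.072×14)×10⁻⁴ = 1.718×10⁻⁴ K⁻¹
Layer 3: α = (0.71 + 0.072×1.7)×10⁻⁴ = 0.8324×10⁻⁴ K⁻¹
0–210 m: 210 × 2.438×10⁻⁴ × 1.1 = 0.0563178 m
Layer 2: 1.718×10⁻⁴ × 580 × 0.41 = 0.04085404 m
Layer 3: 1400 × 0.15 × 0.8324×10⁻⁴ = 0.0174804 m
Δh = 0.0563178 + 0.04085404 + 0.0174804 = 0.11465224 m ≈ 11.5 cm

Δh ≈ 11.5 cm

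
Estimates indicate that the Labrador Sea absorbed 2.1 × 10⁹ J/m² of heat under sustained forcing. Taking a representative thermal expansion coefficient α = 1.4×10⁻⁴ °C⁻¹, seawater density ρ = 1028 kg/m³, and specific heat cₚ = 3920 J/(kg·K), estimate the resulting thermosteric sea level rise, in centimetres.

7.3 cm

Δh = αQ/(ρcₚ) = 1.4×10⁻⁴ × 2.1×10⁹ / (1028 × 3920) ≈ 0.072957 m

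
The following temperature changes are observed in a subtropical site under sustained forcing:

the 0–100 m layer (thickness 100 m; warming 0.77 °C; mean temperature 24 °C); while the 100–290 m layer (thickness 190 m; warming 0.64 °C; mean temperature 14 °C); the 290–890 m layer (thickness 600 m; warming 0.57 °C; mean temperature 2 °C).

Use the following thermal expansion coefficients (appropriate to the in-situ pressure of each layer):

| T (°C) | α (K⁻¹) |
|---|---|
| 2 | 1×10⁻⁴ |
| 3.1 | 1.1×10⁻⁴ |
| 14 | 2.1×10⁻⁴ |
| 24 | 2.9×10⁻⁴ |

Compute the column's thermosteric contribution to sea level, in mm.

Δh = 82.1 mm

Layer 1 at 24 °C → α = 2.9×10⁻⁴ K⁻¹
Layer 2 at 14 °C → α = 2.1×10⁻⁴ K⁻¹
Layer 3 at 2 °C → α = 1×10⁻⁴ K⁻¹
0–100 m: 0.77 × 100 × 2.9×10⁻⁴ = 0.02233 m
100–290 m: 190 × 0.64 × 2.1×10⁻⁴ = 0.025536 m
290–890 m: 0.57 × 600 × 1×10⁻⁴ = 0.03420 m
Δh = 0.02233 + 0.025536 + 0.03420 = 0.082066 m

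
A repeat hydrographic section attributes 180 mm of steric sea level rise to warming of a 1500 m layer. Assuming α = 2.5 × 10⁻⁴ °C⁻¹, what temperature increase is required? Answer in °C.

about 0.48 °C

ΔT = Δh/(αH) = 0.18 / (2.5×10⁻⁴ × 1500) = 0.4800 °C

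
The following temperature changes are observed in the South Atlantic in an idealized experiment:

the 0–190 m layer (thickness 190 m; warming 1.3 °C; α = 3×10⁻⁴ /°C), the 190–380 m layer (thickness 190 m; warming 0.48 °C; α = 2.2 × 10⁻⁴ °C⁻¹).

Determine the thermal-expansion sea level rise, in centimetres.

9.42 cm

3×10⁻⁴ × 190 × 1.3 = 0.07410 m
Layer 2: 0.48 × 190 × 2.2×10⁻⁴ = 0.020064 m
Δh = 0.07410 + 0.020064 = 0.094164 m ≈ 9.42 cm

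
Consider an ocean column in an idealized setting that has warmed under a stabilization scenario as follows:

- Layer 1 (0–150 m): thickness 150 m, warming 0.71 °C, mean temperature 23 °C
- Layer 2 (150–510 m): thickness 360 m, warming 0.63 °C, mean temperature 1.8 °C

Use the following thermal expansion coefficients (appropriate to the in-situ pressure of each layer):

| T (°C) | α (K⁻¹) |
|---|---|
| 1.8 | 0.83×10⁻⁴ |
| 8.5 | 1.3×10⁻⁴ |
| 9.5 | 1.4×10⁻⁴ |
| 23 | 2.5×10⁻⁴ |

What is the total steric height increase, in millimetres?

Layer 1 at 23 °C → α = 2.5×10⁻⁴ K⁻¹
Layer 2 at 1.8 °C → α = 0.83×10⁻⁴ K⁻¹
Layer 1: 2.5×10⁻⁴ × 0.71 × 150 = 0.026625 m
Layer 2: 0.83×10⁻⁴ × 360 × 0.63 = 0.0188244 m
Δh = 0.026625 + 0.0188244 = 0.0454494 m ≈ 45.4 mm

45.4 mm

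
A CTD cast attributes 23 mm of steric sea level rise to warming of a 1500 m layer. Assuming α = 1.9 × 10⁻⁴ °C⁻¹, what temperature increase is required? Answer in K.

ΔT = Δh/(αH) = 0.023 / (1.9×10⁻⁴ × 1500) ≈ 0.08070 K

ΔT ≈ 0.0807 K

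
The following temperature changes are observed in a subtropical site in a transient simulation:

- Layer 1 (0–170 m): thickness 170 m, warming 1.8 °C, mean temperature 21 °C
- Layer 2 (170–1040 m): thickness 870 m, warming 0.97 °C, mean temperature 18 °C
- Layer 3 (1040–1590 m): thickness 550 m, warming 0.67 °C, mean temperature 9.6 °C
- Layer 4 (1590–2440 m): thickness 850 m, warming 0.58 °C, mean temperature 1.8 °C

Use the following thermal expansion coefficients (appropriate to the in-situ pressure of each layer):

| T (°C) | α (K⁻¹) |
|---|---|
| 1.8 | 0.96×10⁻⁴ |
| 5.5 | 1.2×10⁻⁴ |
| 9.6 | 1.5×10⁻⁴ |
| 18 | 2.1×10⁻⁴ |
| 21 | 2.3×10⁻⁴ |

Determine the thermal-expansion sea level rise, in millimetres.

Layer 1 at 21 °C → α = 2.3×10⁻⁴ K⁻¹
Layer 2 at 18 °C → α = 2.1×10⁻⁴ K⁻¹
Layer 3 at 9.6 °C → α = 1.5×10⁻⁴ K⁻¹
Layer 4 at 1.8 °C → α = 0.96×10⁻⁴ K⁻¹
Layer 1: 2.3×10⁻⁴ × 1.8 × 170 = 0.07038 m
170–1040 m: 2.1×10⁻⁴ × 870 × 0.97 = 0.177219 m
0.67 × 550 × 1.5×10⁻⁴ = 0.055275 m
1590–2440 m: 0.58 × 850 × 0.96×10⁻⁴ = 0.047328 m
Δh = 0.07038 + 0.177219 + 0.055275 + 0.047328 = 0.350202 m

about 350 mm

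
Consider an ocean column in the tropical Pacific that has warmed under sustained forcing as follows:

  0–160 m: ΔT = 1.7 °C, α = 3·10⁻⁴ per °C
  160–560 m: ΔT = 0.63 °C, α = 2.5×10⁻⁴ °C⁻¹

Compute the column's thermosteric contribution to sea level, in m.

0–160 m: 160 × 3×10⁻⁴ × 1.7 = 0.08160 m
Layer 2: 0.63 × 400 × 2.5×10⁻⁴ = 0.06300 m
Δh = 0.08160 + 0.06300 = 0.14460 m

0.145 m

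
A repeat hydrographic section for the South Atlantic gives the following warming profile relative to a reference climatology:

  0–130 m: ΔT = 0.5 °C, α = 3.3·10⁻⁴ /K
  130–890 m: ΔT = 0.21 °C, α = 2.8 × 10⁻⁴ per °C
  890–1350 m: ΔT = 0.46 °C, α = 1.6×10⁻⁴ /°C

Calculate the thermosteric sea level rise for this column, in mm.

Δh ≈ 100 mm

3.3×10⁻⁴ × 130 × 0.5 = 0.02145 m
130–890 m: 760 × 2.8×10⁻⁴ × 0.21 = 0.044688 m
Layer 3: 1.6×10⁻⁴ × 0.46 × 460 = 0.033856 m
Δh = 0.02145 + 0.044688 + 0.033856 = 0.099994 m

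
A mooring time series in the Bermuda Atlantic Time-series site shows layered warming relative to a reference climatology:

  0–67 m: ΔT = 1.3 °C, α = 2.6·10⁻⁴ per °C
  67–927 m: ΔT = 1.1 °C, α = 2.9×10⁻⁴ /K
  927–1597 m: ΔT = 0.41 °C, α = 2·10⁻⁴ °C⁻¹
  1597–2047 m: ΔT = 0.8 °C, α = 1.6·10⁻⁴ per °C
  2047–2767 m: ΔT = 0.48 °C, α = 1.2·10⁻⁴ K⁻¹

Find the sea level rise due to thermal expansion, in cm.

0–67 m: 2.6×10⁻⁴ × 1.3 × 67 = 0.022646 m
Layer 2: 860 × 2.9×10⁻⁴ × 1.1 = 0.27434 m
2×10⁻⁴ × 670 × 0.41 = 0.05494 m
0.8 × 1.6×10⁻⁴ × 450 = 0.05760 m
2047–2767 m: 0.48 × 1.2×10⁻⁴ × 720 = 0.041472 m
Δh = 0.022646 + 0.27434 + 0.05494 + 0.05760 + 0.041472 = 0.450998 m

Δh ≈ 45.1 cm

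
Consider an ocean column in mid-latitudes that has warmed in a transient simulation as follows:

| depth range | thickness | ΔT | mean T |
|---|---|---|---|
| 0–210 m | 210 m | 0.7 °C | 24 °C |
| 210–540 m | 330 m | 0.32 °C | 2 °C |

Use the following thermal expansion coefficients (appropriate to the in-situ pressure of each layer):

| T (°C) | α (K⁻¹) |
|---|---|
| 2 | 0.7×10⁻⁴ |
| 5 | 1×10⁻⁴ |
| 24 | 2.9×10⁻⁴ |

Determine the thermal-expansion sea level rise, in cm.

5.00 cm of thermosteric rise

Layer 1 at 24 °C → α = 2.9×10⁻⁴ K⁻¹
Layer 2 at 2 °C → α = 0.7×10⁻⁴ K⁻¹
0–210 m: 2.9×10⁻⁴ × 0.7 × 210 = 0.04263 m
0.32 × 330 × 0.7×10⁻⁴ = 0.007392 m
Δh = 0.04263 + 0.007392 = 0.050022 m ≈ 5.00 cm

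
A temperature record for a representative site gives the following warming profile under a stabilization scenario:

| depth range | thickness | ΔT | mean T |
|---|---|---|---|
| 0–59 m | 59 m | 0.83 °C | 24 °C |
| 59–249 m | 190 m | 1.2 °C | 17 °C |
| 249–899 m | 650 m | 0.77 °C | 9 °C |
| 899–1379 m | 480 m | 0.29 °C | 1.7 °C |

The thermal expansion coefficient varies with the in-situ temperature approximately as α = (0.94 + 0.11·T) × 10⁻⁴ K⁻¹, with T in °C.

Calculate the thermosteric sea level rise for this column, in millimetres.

Layer 1: α = (0.94 + 0.11×24)×10⁻⁴ = 3.58×10⁻⁴ K⁻¹
Layer 2: α = (0.94 + 0.11×17)×10⁻⁴ = 2.81×10⁻⁴ K⁻¹
Layer 3: α = (0.94 + 0.11×9)×10⁻⁴ = 1.93×10⁻⁴ K⁻¹
Layer 4: α = (0.94 + 0.11×1.7)×10⁻⁴ = 1.127×10⁻⁴ K⁻¹
Layer 1: 0.83 × 3.58×10⁻⁴ × 59 = 0.01753126 m
190 × 1.2 × 2.81×10⁻⁴ = 0.064068 m
Layer 3: 1.93×10⁻⁴ × 0.77 × 650 = 0.0965965 m
Layer 4: 0.29 × 480 × 1.127×10⁻⁴ = 0.01568784 m
Δh = 0.01753126 + 0.064068 + 0.0965965 + 0.01568784 = 0.1938836 m

Δh ≈ 194 mm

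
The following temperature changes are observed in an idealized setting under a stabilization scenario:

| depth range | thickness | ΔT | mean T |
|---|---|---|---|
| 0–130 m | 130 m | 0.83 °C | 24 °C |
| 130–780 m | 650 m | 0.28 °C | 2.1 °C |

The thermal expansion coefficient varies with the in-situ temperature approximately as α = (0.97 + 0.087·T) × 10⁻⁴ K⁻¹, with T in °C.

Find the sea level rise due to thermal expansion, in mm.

Layer 1: α = (0.97 + 0.087×24)×10⁻⁴ = 3.058×10⁻⁴ K⁻¹
Layer 2: α = (0.97 + 0.087×2.1)×10⁻⁴ = 1.1527×10⁻⁴ K⁻¹
0.83 × 3.058×10⁻⁴ × 130 = 0.03299582 m
650 × 1.1527×10⁻⁴ × 0.28 = 0.02097914 m
Δh = 0.03299582 + 0.02097914 = 0.05397496 m ≈ 54.0 mm

about 54.0 mm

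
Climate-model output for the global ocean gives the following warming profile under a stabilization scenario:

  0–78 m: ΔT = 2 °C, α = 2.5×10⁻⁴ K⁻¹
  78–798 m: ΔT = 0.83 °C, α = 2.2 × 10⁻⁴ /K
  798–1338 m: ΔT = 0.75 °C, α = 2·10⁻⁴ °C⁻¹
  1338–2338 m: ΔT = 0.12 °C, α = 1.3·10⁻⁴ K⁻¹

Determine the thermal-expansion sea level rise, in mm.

78 × 2 × 2.5×10⁻⁴ = 0.03900 m
720 × 0.83 × 2.2×10⁻⁴ = 0.131472 m
798–1338 m: 2×10⁻⁴ × 540 × 0.75 = 0.08100 m
1338–2338 m: 1.3×10⁻⁴ × 0.12 × 1000 = 0.01560 m
Δh = 0.03900 + 0.131472 + 0.08100 + 0.01560 = 0.267072 m ≈ 267 mm

Δh ≈ 267 mm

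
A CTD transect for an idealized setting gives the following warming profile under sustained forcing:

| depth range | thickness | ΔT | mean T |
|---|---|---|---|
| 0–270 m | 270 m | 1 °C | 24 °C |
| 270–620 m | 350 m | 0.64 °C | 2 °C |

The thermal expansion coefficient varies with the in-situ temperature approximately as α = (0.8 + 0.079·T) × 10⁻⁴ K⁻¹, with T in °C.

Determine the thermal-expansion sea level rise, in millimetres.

Layer 1: α = (0.8 + 0.079×24)×10⁻⁴ = 2.696×10⁻⁴ K⁻¹
Layer 2: α = (0.8 + 0.079×2)×10⁻⁴ = 0.958×10⁻⁴ K⁻¹
Layer 1: 2.696×10⁻⁴ × 270 × 1 = 0.072792 m
Layer 2: 350 × 0.64 × 0.958×10⁻⁴ = 0.0214592 m
Δh = 0.072792 + 0.0214592 = 0.0942512 m ≈ 94.3 mm

about 94.3 mm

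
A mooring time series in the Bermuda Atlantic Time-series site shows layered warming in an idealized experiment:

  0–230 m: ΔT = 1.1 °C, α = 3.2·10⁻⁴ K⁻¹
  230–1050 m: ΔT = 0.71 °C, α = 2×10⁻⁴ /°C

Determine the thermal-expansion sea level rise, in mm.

Layer 1: 1.1 × 230 × 3.2×10⁻⁴ = 0.08096 m
2×10⁻⁴ × 0.71 × 820 = 0.11644 m
Δh = 0.08096 + 0.11644 = 0.19740 m

about 200 mm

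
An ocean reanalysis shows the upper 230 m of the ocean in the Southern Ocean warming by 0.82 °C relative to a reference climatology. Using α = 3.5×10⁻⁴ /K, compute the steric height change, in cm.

Δh = αΔT·H = 3.5×10⁻⁴ × 0.82 × 230 = 0.06601 m

Δh = 6.6 cm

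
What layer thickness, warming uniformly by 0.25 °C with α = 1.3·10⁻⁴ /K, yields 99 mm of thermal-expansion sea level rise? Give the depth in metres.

H = Δh/(αΔT) = 0.099 / (1.3×10⁻⁴ × 0.25) ≈ 3046 m

H ≈ 3050 m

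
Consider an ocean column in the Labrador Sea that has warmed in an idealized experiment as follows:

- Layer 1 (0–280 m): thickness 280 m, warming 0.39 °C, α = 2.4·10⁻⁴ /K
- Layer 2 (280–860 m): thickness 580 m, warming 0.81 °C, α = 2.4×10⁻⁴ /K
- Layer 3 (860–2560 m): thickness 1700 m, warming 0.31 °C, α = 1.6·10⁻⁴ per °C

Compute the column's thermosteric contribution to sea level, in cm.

about 22.3 cm

Layer 1: 0.39 × 2.4×10⁻⁴ × 280 = 0.026208 m
280–860 m: 2.4×10⁻⁴ × 580 × 0.81 = 0.112752 m
Layer 3: 0.31 × 1.6×10⁻⁴ × 1700 = 0.08432 m
Δh = 0.026208 + 0.112752 + 0.08432 = 0.22328 m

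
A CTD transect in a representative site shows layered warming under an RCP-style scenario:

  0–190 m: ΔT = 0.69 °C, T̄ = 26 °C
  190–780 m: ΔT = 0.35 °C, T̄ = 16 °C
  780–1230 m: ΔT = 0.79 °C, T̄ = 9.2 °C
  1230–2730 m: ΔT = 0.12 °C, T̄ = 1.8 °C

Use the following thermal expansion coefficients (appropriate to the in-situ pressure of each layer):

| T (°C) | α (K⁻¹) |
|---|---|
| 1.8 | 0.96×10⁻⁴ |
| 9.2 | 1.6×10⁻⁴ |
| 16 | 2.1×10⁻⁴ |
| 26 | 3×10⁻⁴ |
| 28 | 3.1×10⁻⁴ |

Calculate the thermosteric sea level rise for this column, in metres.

Δh ≈ 0.157 m

Layer 1 at 26 °C → α = 3×10⁻⁴ K⁻¹
Layer 2 at 16 °C → α = 2.1×10⁻⁴ K⁻¹
Layer 3 at 9.2 °C → α = 1.6×10⁻⁴ K⁻¹
Layer 4 at 1.8 °C → α = 0.96×10⁻⁴ K⁻¹
0–190 m: 3×10⁻⁴ × 0.69 × 190 = 0.03933 m
2.1×10⁻⁴ × 0.35 × 590 = 0.043365 m
780–1230 m: 450 × 0.79 × 1.6×10⁻⁴ = 0.05688 m
Layer 4: 0.96×10⁻⁴ × 0.12 × 1500 = 0.01728 m
Δh = 0.03933 + 0.043365 + 0.05688 + 0.01728 = 0.156855 m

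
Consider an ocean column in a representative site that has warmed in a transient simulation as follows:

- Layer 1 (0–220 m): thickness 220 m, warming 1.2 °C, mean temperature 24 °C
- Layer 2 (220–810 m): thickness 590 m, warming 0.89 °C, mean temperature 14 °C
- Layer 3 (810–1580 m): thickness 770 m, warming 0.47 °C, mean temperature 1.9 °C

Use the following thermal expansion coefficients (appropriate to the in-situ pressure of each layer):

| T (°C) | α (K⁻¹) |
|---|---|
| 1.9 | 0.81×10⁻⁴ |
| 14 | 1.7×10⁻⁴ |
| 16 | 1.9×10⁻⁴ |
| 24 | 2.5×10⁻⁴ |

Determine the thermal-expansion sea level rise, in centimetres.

Layer 1 at 24 °C → α = 2.5×10⁻⁴ K⁻¹
Layer 2 at 14 °C → α = 1.7×10⁻⁴ K⁻¹
Layer 3 at 1.9 °C → α = 0.81×10⁻⁴ K⁻¹
Layer 1: 2.5×10⁻⁴ × 1.2 × 220 = 0.06600 m
220–810 m: 0.89 × 1.7×10⁻⁴ × 590 = 0.089267 m
Layer 3: 0.81×10⁻⁴ × 0.47 × 770 = 0.0293139 m
Δh = 0.06600 + 0.089267 + 0.0293139 = 0.1845809 m ≈ 18 cm

18 cm of thermosteric rise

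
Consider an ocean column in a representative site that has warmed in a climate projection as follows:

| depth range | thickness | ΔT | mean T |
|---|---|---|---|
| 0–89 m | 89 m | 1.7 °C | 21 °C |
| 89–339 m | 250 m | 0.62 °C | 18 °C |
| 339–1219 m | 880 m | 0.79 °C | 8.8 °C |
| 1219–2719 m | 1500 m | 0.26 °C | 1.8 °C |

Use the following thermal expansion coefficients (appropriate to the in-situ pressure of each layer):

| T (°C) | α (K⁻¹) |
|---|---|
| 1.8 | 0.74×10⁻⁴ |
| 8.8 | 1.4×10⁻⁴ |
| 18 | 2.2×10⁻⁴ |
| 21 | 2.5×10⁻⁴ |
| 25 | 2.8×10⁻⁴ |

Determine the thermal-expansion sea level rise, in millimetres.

198 mm

Layer 1 at 21 °C → α = 2.5×10⁻⁴ K⁻¹
Layer 2 at 18 °C → α = 2.2×10⁻⁴ K⁻¹
Layer 3 at 8.8 °C → α = 1.4×10⁻⁴ K⁻¹
Layer 4 at 1.8 °C → α = 0.74×10⁻⁴ K⁻¹
Layer 1: 2.5×10⁻⁴ × 1.7 × 89 = 0.037825 m
89–339 m: 250 × 2.2×10⁻⁴ × 0.62 = 0.03410 m
339–1219 m: 1.4×10⁻⁴ × 880 × 0.79 = 0.097328 m
1219–2719 m: 0.26 × 0.74×10⁻⁴ × 1500 = 0.02886 m
Δh = 0.037825 + 0.03410 + 0.097328 + 0.02886 = 0.198113 m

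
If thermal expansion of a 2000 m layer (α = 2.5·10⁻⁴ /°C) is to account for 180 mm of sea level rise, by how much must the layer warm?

ΔT ≈ 0.360 K

ΔT = Δh/(αH) = 0.18 / (2.5×10⁻⁴ × 2000) = 0.3600 K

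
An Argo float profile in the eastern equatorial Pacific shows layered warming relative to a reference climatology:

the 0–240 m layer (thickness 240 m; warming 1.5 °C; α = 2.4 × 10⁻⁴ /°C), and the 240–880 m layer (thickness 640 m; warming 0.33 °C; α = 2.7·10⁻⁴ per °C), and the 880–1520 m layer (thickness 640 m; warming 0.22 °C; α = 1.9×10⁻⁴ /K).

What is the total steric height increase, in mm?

1.5 × 240 × 2.4×10⁻⁴ = 0.08640 m
Layer 2: 2.7×10⁻⁴ × 0.33 × 640 = 0.057024 m
880–1520 m: 640 × 0.22 × 1.9×10⁻⁴ = 0.026752 m
Δh = 0.08640 + 0.057024 + 0.026752 = 0.170176 m

170 mm of thermosteric rise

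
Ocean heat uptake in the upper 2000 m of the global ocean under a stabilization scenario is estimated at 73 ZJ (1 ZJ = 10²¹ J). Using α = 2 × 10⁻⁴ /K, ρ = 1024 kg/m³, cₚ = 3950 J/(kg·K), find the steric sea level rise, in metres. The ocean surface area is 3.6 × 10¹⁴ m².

0.010 m

Per unit area: Q = 73×10²¹ / (3.6×10¹⁴) ≈ 2.028×10⁸ J/m²
Δh = αQ/(ρcₚ) = 2×10⁻⁴ × 2.028×10⁸ / (1024 × 3950) ≈ 0.010028 m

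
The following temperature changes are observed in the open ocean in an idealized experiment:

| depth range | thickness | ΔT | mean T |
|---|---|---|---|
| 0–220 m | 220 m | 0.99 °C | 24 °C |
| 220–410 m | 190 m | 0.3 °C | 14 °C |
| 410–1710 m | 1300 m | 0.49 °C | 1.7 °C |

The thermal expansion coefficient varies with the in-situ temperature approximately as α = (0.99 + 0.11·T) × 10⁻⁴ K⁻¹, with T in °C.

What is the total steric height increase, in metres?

Layer 1: α = (0.99 + 0.11×24)×10⁻⁴ = 3.63×10⁻⁴ K⁻¹
Layer 2: α = (0.99 + 0.11×14)×10⁻⁴ = 2.53×10⁻⁴ K⁻¹
Layer 3: α = (0.99 + 0.11×1.7)×10⁻⁴ = 1.177×10⁻⁴ K⁻¹
0–220 m: 0.99 × 3.63×10⁻⁴ × 220 = 0.0790614 m
220–410 m: 0.3 × 2.53×10⁻⁴ × 190 = 0.014421 m
410–1710 m: 0.49 × 1300 × 1.177×10⁻⁴ = 0.0749749 m
Δh = 0.0790614 + 0.014421 + 0.0749749 = 0.1684573 m

Δh ≈ 0.17 m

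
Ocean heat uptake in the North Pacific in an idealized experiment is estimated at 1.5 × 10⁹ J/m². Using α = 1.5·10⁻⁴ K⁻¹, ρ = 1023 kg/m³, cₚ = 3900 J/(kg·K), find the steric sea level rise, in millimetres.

about 56.4 mm

Δh = αQ/(ρcₚ) = 1.5×10⁻⁴ × 1.5×10⁹ / (1023 × 3900) ≈ 0.056395 m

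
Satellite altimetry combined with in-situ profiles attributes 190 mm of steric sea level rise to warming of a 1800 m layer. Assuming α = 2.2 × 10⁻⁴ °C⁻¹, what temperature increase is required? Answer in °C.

ΔT = Δh/(αH) = 0.19 / (2.2×10⁻⁴ × 1800) ≈ 0.4798 °C

0.480 °C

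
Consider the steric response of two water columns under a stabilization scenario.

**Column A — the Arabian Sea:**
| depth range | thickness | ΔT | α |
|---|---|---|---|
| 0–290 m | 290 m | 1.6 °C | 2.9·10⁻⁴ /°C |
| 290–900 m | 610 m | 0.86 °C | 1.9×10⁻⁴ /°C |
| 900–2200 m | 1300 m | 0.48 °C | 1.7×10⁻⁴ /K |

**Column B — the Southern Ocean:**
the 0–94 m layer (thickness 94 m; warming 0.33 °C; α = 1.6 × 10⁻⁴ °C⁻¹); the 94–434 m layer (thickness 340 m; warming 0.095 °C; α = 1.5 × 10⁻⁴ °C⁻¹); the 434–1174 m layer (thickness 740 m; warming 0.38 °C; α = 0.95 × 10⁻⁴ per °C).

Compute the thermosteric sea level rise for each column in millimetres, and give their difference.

Δh_A ≈ 340 mm, Δh_B ≈ 36.5 mm; difference ≈ 304 mm

A 290 × 2.9×10⁻⁴ × 1.6 = 0.13456 m
A Layer 2: 0.86 × 1.9×10⁻⁴ × 610 = 0.099674 m
A 0.48 × 1300 × 1.7×10⁻⁴ = 0.10608 m
A total: 0.340314 m
B Layer 1: 0.33 × 1.6×10⁻⁴ × 94 = 0.0049632 m
B 94–434 m: 340 × 0.095 × 1.5×10⁻⁴ = 0.004845 m
B 434–1174 m: 0.38 × 740 × 0.95×10⁻⁴ = 0.026714 m
B total: 0.0365222 m
Difference: 0.340314 − 0.0365222 = 0.3037918 m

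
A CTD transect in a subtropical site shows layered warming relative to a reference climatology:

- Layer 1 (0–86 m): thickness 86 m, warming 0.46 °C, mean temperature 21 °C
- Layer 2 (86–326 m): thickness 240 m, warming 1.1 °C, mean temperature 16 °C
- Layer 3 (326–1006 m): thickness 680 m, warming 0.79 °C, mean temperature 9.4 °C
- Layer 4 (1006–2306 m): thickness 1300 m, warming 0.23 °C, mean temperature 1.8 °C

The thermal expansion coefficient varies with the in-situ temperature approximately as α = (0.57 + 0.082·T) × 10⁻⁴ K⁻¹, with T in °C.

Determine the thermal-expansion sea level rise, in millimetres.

Layer 1: α = (0.57 + 0.082×21)×10⁻⁴ = 2.292×10⁻⁴ K⁻¹
Layer 2: α = (0.57 + 0.082×16)×10⁻⁴ = 1.882×10⁻⁴ K⁻¹
Layer 3: α = (0.57 + 0.082×9.4)×10⁻⁴ = 1.3408×10⁻⁴ K⁻¹
Layer 4: α = (0.57 + 0.082×1.8)×10⁻⁴ = 0.7176×10⁻⁴ K⁻¹
2.292×10⁻⁴ × 0.46 × 86 = 0.009067152 m
Layer 2: 240 × 1.1 × 1.882×10⁻⁴ = 0.0496848 m
Layer 3: 0.79 × 1.3408×10⁻⁴ × 680 = 0.072027776 m
1006–2306 m: 0.23 × 0.7176×10⁻⁴ × 1300 = 0.02145624 m
Δh = 0.009067152 + 0.0496848 + 0.072027776 + 0.02145624 = 0.152235968 m ≈ 150 mm

about 150 mm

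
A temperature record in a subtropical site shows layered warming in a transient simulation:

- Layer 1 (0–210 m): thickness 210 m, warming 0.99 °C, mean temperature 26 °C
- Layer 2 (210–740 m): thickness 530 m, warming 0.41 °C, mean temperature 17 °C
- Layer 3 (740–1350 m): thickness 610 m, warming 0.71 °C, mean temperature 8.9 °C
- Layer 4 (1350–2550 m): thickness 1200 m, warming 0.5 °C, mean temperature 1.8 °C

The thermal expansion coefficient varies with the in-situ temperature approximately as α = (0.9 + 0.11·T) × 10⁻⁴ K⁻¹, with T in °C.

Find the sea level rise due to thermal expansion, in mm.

Δh = 286 mm

Layer 1: α = (0.9 + 0.11×26)×10⁻⁴ = 3.76×10⁻⁴ K⁻¹
Layer 2: α = (0.9 + 0.11×17)×10⁻⁴ = 2.77×10⁻⁴ K⁻¹
Layer 3: α = (0.9 + 0.11×8.9)×10⁻⁴ = 1.879×10⁻⁴ K⁻¹
Layer 4: α = (0.9 + 0.11×1.8)×10⁻⁴ = 1.098×10⁻⁴ K⁻¹
Layer 1: 3.76×10⁻⁴ × 210 × 0.99 = 0.0781704 m
Layer 2: 530 × 0.41 × 2.77×10⁻⁴ = 0.0601921 m
610 × 1.879×10⁻⁴ × 0.71 = 0.08137949 m
0.5 × 1200 × 1.098×10⁻⁴ = 0.06588 m
Δh = 0.0781704 + 0.0601921 + 0.08137949 + 0.06588 = 0.28562199 m ≈ 286 mm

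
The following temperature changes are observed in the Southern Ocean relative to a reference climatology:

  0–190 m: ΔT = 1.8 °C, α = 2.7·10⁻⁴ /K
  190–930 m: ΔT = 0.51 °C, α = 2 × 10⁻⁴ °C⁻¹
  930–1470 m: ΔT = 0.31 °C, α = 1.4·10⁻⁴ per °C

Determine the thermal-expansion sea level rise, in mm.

about 191 mm

190 × 1.8 × 2.7×10⁻⁴ = 0.09234 m
740 × 2×10⁻⁴ × 0.51 = 0.07548 m
930–1470 m: 1.4×10⁻⁴ × 540 × 0.31 = 0.023436 m
Δh = 0.09234 + 0.07548 + 0.023436 = 0.191256 m ≈ 191 mm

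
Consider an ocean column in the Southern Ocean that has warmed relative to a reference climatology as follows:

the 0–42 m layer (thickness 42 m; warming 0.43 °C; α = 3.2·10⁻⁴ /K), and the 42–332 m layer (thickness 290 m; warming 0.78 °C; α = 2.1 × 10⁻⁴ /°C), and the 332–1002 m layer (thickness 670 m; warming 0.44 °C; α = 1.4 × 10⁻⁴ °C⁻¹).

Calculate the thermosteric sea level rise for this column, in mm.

95 mm

3.2×10⁻⁴ × 42 × 0.43 = 0.0057792 m
Layer 2: 2.1×10⁻⁴ × 0.78 × 290 = 0.047502 m
332–1002 m: 1.4×10⁻⁴ × 0.44 × 670 = 0.041272 m
Δh = 0.0057792 + 0.047502 + 0.041272 = 0.0945532 m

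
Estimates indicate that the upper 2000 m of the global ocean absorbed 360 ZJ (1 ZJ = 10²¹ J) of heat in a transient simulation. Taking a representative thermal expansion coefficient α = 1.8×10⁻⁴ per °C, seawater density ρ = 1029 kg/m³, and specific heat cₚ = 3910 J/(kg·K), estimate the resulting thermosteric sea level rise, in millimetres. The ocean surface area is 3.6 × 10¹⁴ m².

Per unit area: Q = 360×10²¹ / (3.6×10¹⁴) = 1×10⁹ J/m²
Δh = αQ/(ρcₚ) = 1.8×10⁻⁴ × 1×10⁹ / (1029 × 3910) ≈ 0.044738 m

Δh = 44.7 mm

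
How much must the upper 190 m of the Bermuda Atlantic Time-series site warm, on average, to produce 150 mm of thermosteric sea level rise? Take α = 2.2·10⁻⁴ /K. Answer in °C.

ΔT = Δh/(αH) = 0.15 / (2.2×10⁻⁴ × 190) ≈ 3.589 °C

about 3.6 °C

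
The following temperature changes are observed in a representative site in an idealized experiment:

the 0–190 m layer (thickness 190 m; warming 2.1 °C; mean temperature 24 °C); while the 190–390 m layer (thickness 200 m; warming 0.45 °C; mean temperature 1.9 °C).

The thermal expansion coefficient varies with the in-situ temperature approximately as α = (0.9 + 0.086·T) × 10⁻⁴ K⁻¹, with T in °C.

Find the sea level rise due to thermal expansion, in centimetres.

Layer 1: α = (0.9 + 0.086×24)×10⁻⁴ = 2.964×10⁻⁴ K⁻¹
Layer 2: α = (0.9 + 0.086×1.9)×10⁻⁴ = 1.0634×10⁻⁴ K⁻¹
Layer 1: 2.1 × 2.964×10⁻⁴ × 190 = 0.1182636 m
0.45 × 1.0634×10⁻⁴ × 200 = 0.0095706 m
Δh = 0.1182636 + 0.0095706 = 0.1278342 m

12.8 cm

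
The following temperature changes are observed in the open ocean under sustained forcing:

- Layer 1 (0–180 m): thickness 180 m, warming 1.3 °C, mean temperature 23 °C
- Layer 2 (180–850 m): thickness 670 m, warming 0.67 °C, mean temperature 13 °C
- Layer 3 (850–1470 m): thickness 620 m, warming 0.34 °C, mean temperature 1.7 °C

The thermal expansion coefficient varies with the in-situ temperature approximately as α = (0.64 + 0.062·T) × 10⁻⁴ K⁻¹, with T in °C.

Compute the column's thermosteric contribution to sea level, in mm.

Layer 1: α = (0.64 + 0.062×23)×10⁻⁴ = 2.066×10⁻⁴ K⁻¹
Layer 2: α = (0.64 + 0.062×13)×10⁻⁴ = 1.446×10⁻⁴ K⁻¹
Layer 3: α = (0.64 + 0.062×1.7)×10⁻⁴ = 0.7454×10⁻⁴ K⁻¹
0–180 m: 180 × 2.066×10⁻⁴ × 1.3 = 0.0483444 m
670 × 0.67 × 1.446×10⁻⁴ = 0.06491094 m
Layer 3: 0.34 × 0.7454×10⁻⁴ × 620 = 0.015713032 m
Δh = 0.0483444 + 0.06491094 + 0.015713032 = 0.128968372 m

Δh ≈ 129 mm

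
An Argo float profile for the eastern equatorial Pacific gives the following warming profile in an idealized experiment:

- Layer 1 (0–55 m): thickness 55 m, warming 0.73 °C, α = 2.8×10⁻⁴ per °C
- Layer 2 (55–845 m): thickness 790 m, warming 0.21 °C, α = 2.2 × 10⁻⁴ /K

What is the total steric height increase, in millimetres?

Layer 1: 55 × 0.73 × 2.8×10⁻⁴ = 0.011242 m
55–845 m: 2.2×10⁻⁴ × 790 × 0.21 = 0.036498 m
Δh = 0.011242 + 0.036498 = 0.04774 m

Δh ≈ 47.7 mm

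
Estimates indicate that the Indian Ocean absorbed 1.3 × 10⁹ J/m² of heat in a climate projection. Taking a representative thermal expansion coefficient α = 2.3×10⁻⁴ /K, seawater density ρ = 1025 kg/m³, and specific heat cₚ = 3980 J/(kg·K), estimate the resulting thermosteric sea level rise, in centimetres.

Δh = 7.3 cm

Δh = αQ/(ρcₚ) = 2.3×10⁻⁴ × 1.3×10⁹ / (1025 × 3980) ≈ 0.073293 m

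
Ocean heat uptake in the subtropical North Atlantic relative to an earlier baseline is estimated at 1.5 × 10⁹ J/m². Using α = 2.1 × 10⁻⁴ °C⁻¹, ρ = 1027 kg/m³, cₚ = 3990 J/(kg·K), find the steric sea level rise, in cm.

Δh = αQ/(ρcₚ) = 2.1×10⁻⁴ × 1.5×10⁹ / (1027 × 3990) ≈ 0.076872 m

Δh ≈ 7.69 cm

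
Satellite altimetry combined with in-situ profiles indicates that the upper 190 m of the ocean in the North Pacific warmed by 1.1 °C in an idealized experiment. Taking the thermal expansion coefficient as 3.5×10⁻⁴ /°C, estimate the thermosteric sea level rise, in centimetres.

Δh = αΔT·H = 3.5×10⁻⁴ × 1.1 × 190 = 0.07315 m

7.32 cm of thermosteric rise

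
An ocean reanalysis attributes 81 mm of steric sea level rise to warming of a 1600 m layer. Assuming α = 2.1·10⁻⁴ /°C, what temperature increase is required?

ΔT = Δh/(αH) = 0.081 / (2.1×10⁻⁴ × 1600) ≈ 0.2411 K

0.24 K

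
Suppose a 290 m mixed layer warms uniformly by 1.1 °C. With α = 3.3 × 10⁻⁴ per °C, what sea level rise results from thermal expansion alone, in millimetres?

110 mm

Δh = αΔT·H = 3.3×10⁻⁴ × 1.1 × 290 = 0.10527 m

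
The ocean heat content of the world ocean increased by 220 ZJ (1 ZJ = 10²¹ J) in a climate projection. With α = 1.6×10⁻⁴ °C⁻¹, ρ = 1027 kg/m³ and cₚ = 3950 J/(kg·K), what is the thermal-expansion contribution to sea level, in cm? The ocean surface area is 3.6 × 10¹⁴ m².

Δh = 2.41 cm

Per unit area: Q = 220×10²¹ / (3.6×10¹⁴) ≈ 6.111×10⁸ J/m²
Δh = αQ/(ρcₚ) = 1.6×10⁻⁴ × 6.111×10⁸ / (1027 × 3950) ≈ 0.024103 m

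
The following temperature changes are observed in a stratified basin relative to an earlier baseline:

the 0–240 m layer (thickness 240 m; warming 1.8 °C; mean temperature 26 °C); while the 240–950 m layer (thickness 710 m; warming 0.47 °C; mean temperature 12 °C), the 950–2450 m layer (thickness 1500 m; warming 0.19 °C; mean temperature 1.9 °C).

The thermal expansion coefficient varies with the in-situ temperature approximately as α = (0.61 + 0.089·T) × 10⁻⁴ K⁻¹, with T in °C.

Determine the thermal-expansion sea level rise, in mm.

Δh = 200 mm

Layer 1: α = (0.61 + 0.089×26)×10⁻⁴ = 2.924×10⁻⁴ K⁻¹
Layer 2: α = (0.61 + 0.089×12)×10⁻⁴ = 1.678×10⁻⁴ K⁻¹
Layer 3: α = (0.61 + 0.089×1.9)×10⁻⁴ = 0.7791×10⁻⁴ K⁻¹
Layer 1: 1.8 × 2.924×10⁻⁴ × 240 = 0.1263168 m
Layer 2: 1.678×10⁻⁴ × 0.47 × 710 = 0.05599486 m
Layer 3: 0.19 × 0.7791×10⁻⁴ × 1500 = 0.02220435 m
Δh = 0.1263168 + 0.05599486 + 0.02220435 = 0.20451601 m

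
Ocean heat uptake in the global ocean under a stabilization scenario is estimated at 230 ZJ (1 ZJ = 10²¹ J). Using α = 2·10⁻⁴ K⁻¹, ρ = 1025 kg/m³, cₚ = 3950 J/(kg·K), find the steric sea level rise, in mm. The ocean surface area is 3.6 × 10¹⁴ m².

Per unit area: Q = 230×10²¹ / (3.6×10¹⁴) ≈ 6.389×10⁸ J/m²
Δh = αQ/(ρcₚ) = 2×10⁻⁴ × 6.389×10⁸ / (1025 × 3950) ≈ 0.03156 m

31.6 mm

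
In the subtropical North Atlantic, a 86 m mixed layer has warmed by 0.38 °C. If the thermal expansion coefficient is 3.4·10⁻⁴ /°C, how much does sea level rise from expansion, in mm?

Δh = αΔT·H = 3.4×10⁻⁴ × 0.38 × 86 = 0.0111112 m

Δh = 11.1 mm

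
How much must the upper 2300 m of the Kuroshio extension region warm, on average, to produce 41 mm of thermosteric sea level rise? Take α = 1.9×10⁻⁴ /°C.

about 0.0938 °C

ΔT = Δh/(αH) = 0.041 / (1.9×10⁻⁴ × 2300) ≈ 0.09382 °C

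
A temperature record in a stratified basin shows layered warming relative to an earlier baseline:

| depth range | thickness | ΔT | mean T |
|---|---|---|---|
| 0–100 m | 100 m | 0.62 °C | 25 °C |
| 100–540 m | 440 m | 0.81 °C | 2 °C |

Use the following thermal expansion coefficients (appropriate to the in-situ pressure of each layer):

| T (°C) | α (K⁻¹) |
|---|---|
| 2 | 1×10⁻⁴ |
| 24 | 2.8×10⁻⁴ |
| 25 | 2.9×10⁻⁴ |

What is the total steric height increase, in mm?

Layer 1 at 25 °C → α = 2.9×10⁻⁴ K⁻¹
Layer 2 at 2 °C → α = 1×10⁻⁴ K⁻¹
Layer 1: 0.62 × 100 × 2.9×10⁻⁴ = 0.01798 m
440 × 1×10⁻⁴ × 0.81 = 0.03564 m
Δh = 0.01798 + 0.03564 = 0.05362 m ≈ 53.6 mm

53.6 mm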